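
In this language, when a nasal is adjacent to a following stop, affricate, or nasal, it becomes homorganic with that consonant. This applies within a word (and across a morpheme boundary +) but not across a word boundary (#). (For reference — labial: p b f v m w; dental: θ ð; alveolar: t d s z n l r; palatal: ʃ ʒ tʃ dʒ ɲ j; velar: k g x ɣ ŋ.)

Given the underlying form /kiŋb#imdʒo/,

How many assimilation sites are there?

2

/ŋ/ before /b/ (labial) → [m]
/m/ before /dʒ/ (palatal) → [ɲ]
2 segments change.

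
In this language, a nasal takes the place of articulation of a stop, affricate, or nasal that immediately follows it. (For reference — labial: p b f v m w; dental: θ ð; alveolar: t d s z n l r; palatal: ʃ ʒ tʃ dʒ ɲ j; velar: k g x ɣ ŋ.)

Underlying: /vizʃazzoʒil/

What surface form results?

[vizʃazzoʒil]

no segment meets the rule's conditions; no change.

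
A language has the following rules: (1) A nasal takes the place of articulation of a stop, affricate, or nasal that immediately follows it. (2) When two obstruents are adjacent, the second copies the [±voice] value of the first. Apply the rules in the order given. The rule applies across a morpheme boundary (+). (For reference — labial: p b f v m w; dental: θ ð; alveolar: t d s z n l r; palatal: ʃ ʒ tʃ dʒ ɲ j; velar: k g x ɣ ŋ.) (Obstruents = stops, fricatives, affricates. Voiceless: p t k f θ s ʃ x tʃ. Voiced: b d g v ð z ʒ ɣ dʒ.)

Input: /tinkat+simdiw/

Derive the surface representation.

[tiŋkat+sindiw]

Rule 1: /n/ before /k/ (velar) → [ŋ]
Rule 1: /m/ before /d/ (alveolar) → [n]
After rule 1: tiŋkat+sindiw
Rule 2: no segment meets the rule's conditions; no change.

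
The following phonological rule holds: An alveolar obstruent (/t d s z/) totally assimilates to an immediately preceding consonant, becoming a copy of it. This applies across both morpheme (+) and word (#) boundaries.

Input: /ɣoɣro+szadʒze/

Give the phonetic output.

/z/ after /s/ → [s] (total assimilation)
/z/ after /dʒ/ → [dʒ] (total assimilation)

[ɣoɣro+ssadʒdʒe]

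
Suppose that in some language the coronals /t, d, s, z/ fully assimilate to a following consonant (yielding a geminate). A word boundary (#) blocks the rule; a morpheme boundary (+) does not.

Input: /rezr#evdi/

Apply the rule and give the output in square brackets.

[rerr#evdi]

/z/ before /r/ → [r] (total assimilation)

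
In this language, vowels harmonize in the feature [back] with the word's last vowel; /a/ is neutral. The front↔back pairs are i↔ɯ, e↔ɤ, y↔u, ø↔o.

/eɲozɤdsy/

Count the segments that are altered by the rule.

/o/ harmonizes with /y/ ([-back]) → [ø]
/ɤ/ harmonizes with /y/ ([-back]) → [e]
2 segments change.

2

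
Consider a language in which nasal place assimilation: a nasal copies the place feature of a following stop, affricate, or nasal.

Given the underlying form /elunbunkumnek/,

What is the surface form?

[elumbuŋkunnek]

/n/ before /b/ (labial) → [m]
/n/ before /k/ (velar) → [ŋ]
/m/ before /n/ (alveolar) → [n]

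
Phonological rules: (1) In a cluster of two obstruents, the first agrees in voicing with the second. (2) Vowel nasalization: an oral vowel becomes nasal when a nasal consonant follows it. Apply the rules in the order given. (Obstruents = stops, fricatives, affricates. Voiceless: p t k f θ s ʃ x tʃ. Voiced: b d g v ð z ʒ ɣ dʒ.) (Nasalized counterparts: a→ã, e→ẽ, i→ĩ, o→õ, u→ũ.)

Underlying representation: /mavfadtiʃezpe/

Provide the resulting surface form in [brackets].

Rule 1: /v/ before /f/ (voiceless) → [f]
Rule 1: /d/ before /t/ (voiceless) → [t]
Rule 1: /z/ before /p/ (voiceless) → [s]
After rule 1: maffattiʃespe
Rule 2: no segment meets the rule's conditions; no change.

[maffattiʃespe]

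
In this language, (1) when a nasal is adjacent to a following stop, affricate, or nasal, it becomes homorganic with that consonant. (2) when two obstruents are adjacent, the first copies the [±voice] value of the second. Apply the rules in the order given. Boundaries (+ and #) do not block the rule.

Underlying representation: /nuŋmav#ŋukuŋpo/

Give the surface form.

[nummav#ŋukumpo]

Rule 1: /ŋ/ before /m/ (labial) → [m]
Rule 1: /ŋ/ before /p/ (labial) → [m]
After rule 1: nummav#ŋukumpo
Rule 2: no segment meets the rule's conditions; no change.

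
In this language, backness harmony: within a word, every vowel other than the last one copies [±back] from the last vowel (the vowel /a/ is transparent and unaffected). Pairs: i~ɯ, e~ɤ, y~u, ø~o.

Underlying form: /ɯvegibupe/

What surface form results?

/ɯ/ harmonizes with /e/ ([-back]) → [i]
/u/ harmonizes with /e/ ([-back]) → [y]

[ivegibype]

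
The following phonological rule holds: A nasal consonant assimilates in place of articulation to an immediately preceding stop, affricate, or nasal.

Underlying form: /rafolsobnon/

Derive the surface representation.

[rafolsobmon]

/n/ after /b/ (labial) → [m]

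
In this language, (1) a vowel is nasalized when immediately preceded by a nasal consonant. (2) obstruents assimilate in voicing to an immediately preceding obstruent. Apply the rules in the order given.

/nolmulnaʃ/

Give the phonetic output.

[nõlmũlnãʃ]

Rule 1: /o/ after nasal /n/ → [õ]
Rule 1: /u/ after nasal /m/ → [ũ]
Rule 1: /a/ after nasal /n/ → [ã]
After rule 1: nõlmũlnãʃ
Rule 2: no segment meets the rule's conditions; no change.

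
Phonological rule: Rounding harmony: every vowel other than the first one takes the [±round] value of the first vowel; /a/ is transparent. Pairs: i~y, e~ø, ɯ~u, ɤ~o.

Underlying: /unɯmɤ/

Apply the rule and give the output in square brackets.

[unumo]

/ɯ/ harmonizes with /u/ ([+round]) → [u]
/ɤ/ harmonizes with /u/ ([+round]) → [o]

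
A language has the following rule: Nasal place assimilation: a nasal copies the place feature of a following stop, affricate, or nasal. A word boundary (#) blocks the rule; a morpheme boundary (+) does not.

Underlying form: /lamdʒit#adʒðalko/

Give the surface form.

[laɲdʒit#adʒðalko]

/m/ before /dʒ/ (palatal) → [ɲ]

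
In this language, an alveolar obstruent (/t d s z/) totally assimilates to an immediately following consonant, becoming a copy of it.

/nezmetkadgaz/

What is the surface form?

/z/ before /m/ → [m] (total assimilation)
/t/ before /k/ → [k] (total assimilation)
/d/ before /g/ → [g] (total assimilation)

[nemmekkaggaz]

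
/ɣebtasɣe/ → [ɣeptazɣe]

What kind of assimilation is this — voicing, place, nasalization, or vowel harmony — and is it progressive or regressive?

/b/→[p] /s/→[z].
Each target copies a feature from the following segment, so the direction is regressive.

voicing assimilation, regressive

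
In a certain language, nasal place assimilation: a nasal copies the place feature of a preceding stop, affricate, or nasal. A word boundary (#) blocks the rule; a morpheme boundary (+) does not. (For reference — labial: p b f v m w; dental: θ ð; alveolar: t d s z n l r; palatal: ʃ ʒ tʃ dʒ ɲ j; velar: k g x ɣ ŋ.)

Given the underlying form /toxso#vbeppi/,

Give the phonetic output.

[toxso#vbeppi]

no segment meets the rule's conditions; no change.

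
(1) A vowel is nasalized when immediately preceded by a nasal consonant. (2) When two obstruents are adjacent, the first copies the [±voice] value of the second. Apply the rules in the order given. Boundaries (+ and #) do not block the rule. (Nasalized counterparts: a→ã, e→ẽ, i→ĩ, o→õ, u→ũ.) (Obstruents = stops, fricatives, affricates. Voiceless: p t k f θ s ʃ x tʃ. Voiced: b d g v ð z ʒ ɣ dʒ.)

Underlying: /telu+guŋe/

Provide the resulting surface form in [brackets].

Rule 1: /e/ after nasal /ŋ/ → [ẽ]
After rule 1: telu+guŋẽ
Rule 2: no segment meets the rule's conditions; no change.

[telu+guŋẽ]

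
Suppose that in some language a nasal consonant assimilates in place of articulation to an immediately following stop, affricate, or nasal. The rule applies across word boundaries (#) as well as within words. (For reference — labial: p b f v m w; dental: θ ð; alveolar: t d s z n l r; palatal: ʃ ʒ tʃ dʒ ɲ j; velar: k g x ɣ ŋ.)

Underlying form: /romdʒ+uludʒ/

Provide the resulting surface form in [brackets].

[roɲdʒ+uludʒ]

/m/ before /dʒ/ (palatal) → [ɲ]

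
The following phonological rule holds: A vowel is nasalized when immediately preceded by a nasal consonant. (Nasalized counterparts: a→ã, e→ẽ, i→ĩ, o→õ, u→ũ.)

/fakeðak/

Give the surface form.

no segment meets the rule's conditions; no change.

[fakeðak]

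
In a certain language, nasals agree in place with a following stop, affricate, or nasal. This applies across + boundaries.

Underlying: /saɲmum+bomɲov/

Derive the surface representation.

/ɲ/ before /m/ (labial) → [m]
/m/ before /ɲ/ (palatal) → [ɲ]

[sammum+boɲɲov]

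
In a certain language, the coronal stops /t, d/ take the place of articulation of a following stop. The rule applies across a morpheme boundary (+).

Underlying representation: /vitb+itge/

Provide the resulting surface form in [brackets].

/t/ before /b/ (labial) → [p]
/t/ before /g/ (velar) → [k]

[vipb+ikge]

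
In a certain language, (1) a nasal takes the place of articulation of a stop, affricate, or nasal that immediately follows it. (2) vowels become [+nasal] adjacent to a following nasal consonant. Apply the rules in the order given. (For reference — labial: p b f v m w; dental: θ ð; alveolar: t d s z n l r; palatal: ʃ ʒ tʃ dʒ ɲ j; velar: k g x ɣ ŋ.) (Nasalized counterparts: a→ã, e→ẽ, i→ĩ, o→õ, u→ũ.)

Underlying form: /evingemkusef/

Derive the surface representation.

Rule 1: /n/ before /g/ (velar) → [ŋ]
Rule 1: /m/ before /k/ (velar) → [ŋ]
After rule 1: eviŋgeŋkusef
Rule 2: /i/ before nasal /ŋ/ → [ĩ]
Rule 2: /e/ before nasal /ŋ/ → [ẽ]

[evĩŋgẽŋkusef]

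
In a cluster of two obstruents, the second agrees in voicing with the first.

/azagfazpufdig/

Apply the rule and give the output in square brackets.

/f/ after /g/ (voiced) → [v]
/p/ after /z/ (voiced) → [b]
/d/ after /f/ (voiceless) → [t]

[azagvazbuftig]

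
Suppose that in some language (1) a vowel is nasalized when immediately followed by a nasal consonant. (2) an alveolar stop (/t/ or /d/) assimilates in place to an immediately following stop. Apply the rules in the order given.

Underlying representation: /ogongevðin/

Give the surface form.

Rule 1: /o/ before nasal /n/ → [õ]
Rule 1: /i/ before nasal /n/ → [ĩ]
After rule 1: ogõngevðĩn
Rule 2: no segment meets the rule's conditions; no change.

[ogõngevðĩn]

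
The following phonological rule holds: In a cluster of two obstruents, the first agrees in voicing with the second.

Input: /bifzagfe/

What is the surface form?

/f/ before /z/ (voiced) → [v]
/g/ before /f/ (voiceless) → [k]

[bivzakfe]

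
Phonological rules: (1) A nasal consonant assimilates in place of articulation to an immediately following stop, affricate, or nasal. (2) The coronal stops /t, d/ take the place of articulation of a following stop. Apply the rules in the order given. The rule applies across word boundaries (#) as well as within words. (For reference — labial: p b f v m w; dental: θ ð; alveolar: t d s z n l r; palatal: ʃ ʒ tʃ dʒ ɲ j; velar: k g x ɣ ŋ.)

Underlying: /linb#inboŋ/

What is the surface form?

Rule 1: /n/ before /b/ (labial) → [m]
Rule 1: /n/ before /b/ (labial) → [m]
After rule 1: limb#imboŋ
Rule 2: no segment meets the rule's conditions; no change.

[limb#imboŋ]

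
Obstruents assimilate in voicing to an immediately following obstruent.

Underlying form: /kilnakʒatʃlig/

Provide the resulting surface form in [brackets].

[kilnagʒatʃlig]

/k/ before /ʒ/ (voiced) → [g]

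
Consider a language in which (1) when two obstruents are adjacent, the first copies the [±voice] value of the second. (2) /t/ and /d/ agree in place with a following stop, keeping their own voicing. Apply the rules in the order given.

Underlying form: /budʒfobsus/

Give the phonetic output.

Rule 1: /dʒ/ before /f/ (voiceless) → [tʃ]
Rule 1: /b/ before /s/ (voiceless) → [p]
After rule 1: butʃfopsus
Rule 2: no segment meets the rule's conditions; no change.

[butʃfopsus]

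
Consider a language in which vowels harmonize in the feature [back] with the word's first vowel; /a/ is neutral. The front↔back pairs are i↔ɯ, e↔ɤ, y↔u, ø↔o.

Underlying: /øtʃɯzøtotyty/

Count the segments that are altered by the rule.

/ɯ/ harmonizes with /ø/ ([-back]) → [i]
/o/ harmonizes with /ø/ ([-back]) → [ø]
2 segments change.

2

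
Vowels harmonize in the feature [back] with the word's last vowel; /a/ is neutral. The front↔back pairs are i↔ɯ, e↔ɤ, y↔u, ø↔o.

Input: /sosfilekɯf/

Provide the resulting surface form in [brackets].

[sosfɯlɤkɯf]

/i/ harmonizes with /ɯ/ ([+back]) → [ɯ]
/e/ harmonizes with /ɯ/ ([+back]) → [ɤ]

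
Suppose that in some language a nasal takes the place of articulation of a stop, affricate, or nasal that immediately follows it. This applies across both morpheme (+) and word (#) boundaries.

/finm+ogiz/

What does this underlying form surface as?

/n/ before /m/ (labial) → [m]

[fimm+ogiz]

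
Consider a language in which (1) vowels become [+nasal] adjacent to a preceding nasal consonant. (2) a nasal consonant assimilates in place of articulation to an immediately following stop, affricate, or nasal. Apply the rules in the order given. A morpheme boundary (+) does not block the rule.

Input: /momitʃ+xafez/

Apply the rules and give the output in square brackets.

[mõmĩtʃ+xafez]

Rule 1: /o/ after nasal /m/ → [õ]
Rule 1: /i/ after nasal /m/ → [ĩ]
After rule 1: mõmĩtʃ+xafez
Rule 2: no segment meets the rule's conditions; no change.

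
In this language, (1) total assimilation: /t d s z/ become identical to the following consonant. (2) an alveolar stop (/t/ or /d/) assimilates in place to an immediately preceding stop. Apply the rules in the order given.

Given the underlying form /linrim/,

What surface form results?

Rule 1: no segment meets the rule's conditions; no change.
After rule 1: linrim
Rule 2: no segment meets the rule's conditions; no change.

[linrim]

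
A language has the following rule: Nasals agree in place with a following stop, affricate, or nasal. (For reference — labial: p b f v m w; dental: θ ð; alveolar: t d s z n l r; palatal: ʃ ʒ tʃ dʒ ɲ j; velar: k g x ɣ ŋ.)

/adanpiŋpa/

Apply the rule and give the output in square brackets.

/n/ before /p/ (labial) → [m]
/ŋ/ before /p/ (labial) → [m]

[adampimpa]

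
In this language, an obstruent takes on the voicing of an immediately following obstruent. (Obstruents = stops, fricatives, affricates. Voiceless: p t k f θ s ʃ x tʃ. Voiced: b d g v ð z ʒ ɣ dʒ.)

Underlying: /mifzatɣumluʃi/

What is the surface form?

/f/ before /z/ (voiced) → [v]
/t/ before /ɣ/ (voiced) → [d]

[mivzadɣumluʃi]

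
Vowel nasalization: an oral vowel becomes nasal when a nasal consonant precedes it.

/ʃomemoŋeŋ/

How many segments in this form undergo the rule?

/e/ after nasal /m/ → [ẽ]
/o/ after nasal /m/ → [õ]
/e/ after nasal /ŋ/ → [ẽ]
3 segments change.

3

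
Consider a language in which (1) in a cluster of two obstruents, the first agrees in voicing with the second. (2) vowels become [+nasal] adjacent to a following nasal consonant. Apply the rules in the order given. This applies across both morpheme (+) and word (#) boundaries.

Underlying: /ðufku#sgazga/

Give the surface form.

[ðufku#zgazga]

Rule 1: /s/ before /g/ (voiced) → [z]
After rule 1: ðufku#zgazga
Rule 2: no segment meets the rule's conditions; no change.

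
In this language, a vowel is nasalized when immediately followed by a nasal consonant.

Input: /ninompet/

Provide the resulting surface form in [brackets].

/i/ before nasal /n/ → [ĩ]
/o/ before nasal /m/ → [õ]

[nĩnõmpet]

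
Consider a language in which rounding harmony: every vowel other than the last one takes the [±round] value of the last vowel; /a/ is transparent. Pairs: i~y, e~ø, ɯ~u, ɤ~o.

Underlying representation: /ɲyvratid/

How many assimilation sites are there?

1

/y/ harmonizes with /i/ ([-round]) → [i]
1 segment changes.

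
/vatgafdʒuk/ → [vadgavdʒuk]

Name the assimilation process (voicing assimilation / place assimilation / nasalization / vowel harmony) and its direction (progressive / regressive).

/t/→[d] /f/→[v].
Each target copies a feature from the following segment, so the direction is regressive.

voicing assimilation, regressive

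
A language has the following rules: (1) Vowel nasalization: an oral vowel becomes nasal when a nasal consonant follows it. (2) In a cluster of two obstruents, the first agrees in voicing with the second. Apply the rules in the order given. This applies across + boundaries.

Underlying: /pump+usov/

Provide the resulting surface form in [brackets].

[pũmp+usov]

Rule 1: /u/ before nasal /m/ → [ũ]
After rule 1: pũmp+usov
Rule 2: no segment meets the rule's conditions; no change.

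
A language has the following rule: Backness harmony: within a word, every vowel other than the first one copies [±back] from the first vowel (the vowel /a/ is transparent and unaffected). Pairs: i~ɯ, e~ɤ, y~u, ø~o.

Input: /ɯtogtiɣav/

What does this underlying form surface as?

/i/ harmonizes with /ɯ/ ([+back]) → [ɯ]

[ɯtogtɯɣav]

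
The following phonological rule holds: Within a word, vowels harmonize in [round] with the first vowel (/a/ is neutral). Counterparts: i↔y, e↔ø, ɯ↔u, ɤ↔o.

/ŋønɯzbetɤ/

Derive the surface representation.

[ŋønuzbøto]

/ɯ/ harmonizes with /ø/ ([+round]) → [u]
/e/ harmonizes with /ø/ ([+round]) → [ø]
/ɤ/ harmonizes with /ø/ ([+round]) → [o]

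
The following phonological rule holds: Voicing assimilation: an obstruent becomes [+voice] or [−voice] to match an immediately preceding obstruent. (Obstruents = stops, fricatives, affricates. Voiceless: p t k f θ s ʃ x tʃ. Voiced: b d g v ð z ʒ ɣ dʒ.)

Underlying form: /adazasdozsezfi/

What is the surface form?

/d/ after /s/ (voiceless) → [t]
/s/ after /z/ (voiced) → [z]
/f/ after /z/ (voiced) → [v]

[adazastozzezvi]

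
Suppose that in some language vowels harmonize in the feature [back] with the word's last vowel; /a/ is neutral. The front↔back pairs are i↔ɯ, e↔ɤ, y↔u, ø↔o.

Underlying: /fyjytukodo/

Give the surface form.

[fujutukodo]

/y/ harmonizes with /o/ ([+back]) → [u]
/y/ harmonizes with /o/ ([+back]) → [u]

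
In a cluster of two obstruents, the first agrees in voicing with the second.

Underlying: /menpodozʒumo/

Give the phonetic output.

no segment meets the rule's conditions; no change.

[menpodozʒumo]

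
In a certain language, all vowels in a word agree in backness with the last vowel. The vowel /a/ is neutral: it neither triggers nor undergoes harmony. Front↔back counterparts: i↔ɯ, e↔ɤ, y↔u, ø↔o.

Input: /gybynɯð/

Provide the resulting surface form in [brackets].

[gubunɯð]

/y/ harmonizes with /ɯ/ ([+back]) → [u]
/y/ harmonizes with /ɯ/ ([+back]) → [u]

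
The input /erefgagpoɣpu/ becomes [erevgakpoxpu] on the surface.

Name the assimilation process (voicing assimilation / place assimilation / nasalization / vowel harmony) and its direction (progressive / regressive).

voicing assimilation, regressive

/f/→[v] /g/→[k] /ɣ/→[x].
Each target copies a feature from the following segment, so the direction is regressive.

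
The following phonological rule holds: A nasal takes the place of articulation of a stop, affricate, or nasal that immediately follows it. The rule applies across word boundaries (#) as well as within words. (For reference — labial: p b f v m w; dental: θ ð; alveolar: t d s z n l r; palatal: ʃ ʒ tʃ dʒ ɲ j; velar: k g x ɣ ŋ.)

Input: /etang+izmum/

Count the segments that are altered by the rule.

/n/ before /g/ (velar) → [ŋ]
1 segment changes.

1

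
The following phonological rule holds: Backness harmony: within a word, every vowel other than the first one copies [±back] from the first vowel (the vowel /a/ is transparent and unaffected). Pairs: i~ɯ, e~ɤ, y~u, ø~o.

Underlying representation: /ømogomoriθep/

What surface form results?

[ømøgømøriθep]

/o/ harmonizes with /ø/ ([-back]) → [ø]
/o/ harmonizes with /ø/ ([-back]) → [ø]
/o/ harmonizes with /ø/ ([-back]) → [ø]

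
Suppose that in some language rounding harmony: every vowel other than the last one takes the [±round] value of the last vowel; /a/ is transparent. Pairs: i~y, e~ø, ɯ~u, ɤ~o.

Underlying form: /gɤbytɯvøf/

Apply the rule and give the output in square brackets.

/ɤ/ harmonizes with /ø/ ([+round]) → [o]
/ɯ/ harmonizes with /ø/ ([+round]) → [u]

[gobytuvøf]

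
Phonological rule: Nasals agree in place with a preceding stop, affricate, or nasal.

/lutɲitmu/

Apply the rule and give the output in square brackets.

/ɲ/ after /t/ (alveolar) → [n]
/m/ after /t/ (alveolar) → [n]

[lutnitnu]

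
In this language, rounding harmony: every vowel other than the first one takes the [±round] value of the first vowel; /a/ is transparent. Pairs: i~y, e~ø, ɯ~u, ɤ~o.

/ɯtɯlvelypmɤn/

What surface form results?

/y/ harmonizes with /ɯ/ ([-round]) → [i]

[ɯtɯlvelipmɤn]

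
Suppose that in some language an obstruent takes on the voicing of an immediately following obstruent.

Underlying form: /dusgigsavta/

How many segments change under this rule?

3

/s/ before /g/ (voiced) → [z]
/g/ before /s/ (voiceless) → [k]
/v/ before /t/ (voiceless) → [f]
3 segments change.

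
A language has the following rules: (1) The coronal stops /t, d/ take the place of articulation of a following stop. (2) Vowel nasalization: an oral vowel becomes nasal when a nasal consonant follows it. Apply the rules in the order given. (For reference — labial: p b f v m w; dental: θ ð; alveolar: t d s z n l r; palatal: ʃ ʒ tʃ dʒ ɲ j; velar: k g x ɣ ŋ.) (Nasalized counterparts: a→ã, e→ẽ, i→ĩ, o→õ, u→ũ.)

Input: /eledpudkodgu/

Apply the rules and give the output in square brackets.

[elebpugkoggu]

Rule 1: /d/ before /p/ (labial) → [b]
Rule 1: /d/ before /k/ (velar) → [g]
Rule 1: /d/ before /g/ (velar) → [g]
After rule 1: elebpugkoggu
Rule 2: no segment meets the rule's conditions; no change.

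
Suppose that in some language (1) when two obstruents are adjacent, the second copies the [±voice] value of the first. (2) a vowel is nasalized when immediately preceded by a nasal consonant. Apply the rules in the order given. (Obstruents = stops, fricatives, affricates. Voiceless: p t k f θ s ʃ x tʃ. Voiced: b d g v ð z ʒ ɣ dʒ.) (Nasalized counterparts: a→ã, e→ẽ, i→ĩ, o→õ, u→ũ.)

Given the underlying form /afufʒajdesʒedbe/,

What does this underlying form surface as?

Rule 1: /ʒ/ after /f/ (voiceless) → [ʃ]
Rule 1: /ʒ/ after /s/ (voiceless) → [ʃ]
After rule 1: afufʃajdesʃedbe
Rule 2: no segment meets the rule's conditions; no change.

[afufʃajdesʃedbe]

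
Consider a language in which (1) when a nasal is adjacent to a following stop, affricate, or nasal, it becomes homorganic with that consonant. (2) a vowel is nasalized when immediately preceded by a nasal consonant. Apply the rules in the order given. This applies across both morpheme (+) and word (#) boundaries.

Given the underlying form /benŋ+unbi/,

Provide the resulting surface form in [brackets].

[beŋŋ+ũmbi]

Rule 1: /n/ before /ŋ/ (velar) → [ŋ]
Rule 1: /n/ before /b/ (labial) → [m]
After rule 1: beŋŋ+umbi
Rule 2: /u/ after nasal /ŋ/ → [ũ]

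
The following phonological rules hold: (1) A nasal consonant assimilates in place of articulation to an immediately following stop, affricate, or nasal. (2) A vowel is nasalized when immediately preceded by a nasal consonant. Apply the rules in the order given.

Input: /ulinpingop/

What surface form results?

[ulimpiŋgop]

Rule 1: /n/ before /p/ (labial) → [m]
Rule 1: /n/ before /g/ (velar) → [ŋ]
After rule 1: ulimpiŋgop
Rule 2: no segment meets the rule's conditions; no change.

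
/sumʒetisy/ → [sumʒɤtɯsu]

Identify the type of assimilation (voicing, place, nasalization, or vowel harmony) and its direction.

/e/→[ɤ] /i/→[ɯ] /y/→[u].
Vowels agree with the first vowel, so the harmony is progressive.

vowel harmony, progressive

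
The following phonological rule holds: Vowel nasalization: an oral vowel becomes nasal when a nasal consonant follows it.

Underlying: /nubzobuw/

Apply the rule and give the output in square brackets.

[nubzobuw]

no segment meets the rule's conditions; no change.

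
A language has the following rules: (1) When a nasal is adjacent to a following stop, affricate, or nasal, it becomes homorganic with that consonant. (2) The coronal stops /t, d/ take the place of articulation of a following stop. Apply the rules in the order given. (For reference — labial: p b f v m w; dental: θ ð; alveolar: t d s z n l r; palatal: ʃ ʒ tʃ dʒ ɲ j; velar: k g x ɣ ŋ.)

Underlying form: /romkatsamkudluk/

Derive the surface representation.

[roŋkatsaŋkudluk]

Rule 1: /m/ before /k/ (velar) → [ŋ]
Rule 1: /m/ before /k/ (velar) → [ŋ]
After rule 1: roŋkatsaŋkudluk
Rule 2: no segment meets the rule's conditions; no change.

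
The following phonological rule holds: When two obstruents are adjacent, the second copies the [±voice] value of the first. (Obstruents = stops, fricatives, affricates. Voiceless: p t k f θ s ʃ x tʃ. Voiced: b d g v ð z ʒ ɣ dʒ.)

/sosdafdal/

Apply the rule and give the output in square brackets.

[sostaftal]

/d/ after /s/ (voiceless) → [t]
/d/ after /f/ (voiceless) → [t]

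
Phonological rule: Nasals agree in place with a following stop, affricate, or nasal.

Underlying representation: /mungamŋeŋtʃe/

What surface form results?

[muŋgaŋŋeɲtʃe]

/n/ before /g/ (velar) → [ŋ]
/m/ before /ŋ/ (velar) → [ŋ]
/ŋ/ before /tʃ/ (palatal) → [ɲ]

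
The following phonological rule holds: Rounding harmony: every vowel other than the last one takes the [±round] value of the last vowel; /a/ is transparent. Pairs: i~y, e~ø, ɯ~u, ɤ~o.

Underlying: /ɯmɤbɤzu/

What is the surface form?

[umobozu]

/ɯ/ harmonizes with /u/ ([+round]) → [u]
/ɤ/ harmonizes with /u/ ([+round]) → [o]
/ɤ/ harmonizes with /u/ ([+round]) → [o]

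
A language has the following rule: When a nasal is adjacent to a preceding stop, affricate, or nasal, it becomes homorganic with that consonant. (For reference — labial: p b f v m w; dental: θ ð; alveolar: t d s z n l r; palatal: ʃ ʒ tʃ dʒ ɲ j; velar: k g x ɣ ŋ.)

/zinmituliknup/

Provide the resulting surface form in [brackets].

/m/ after /n/ (alveolar) → [n]
/n/ after /k/ (velar) → [ŋ]

[zinnitulikŋup]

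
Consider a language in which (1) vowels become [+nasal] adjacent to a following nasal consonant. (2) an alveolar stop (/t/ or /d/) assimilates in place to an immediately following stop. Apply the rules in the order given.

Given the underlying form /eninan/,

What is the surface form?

Rule 1: /e/ before nasal /n/ → [ẽ]
Rule 1: /i/ before nasal /n/ → [ĩ]
Rule 1: /a/ before nasal /n/ → [ã]
After rule 1: ẽnĩnãn
Rule 2: no segment meets the rule's conditions; no change.

[ẽnĩnãn]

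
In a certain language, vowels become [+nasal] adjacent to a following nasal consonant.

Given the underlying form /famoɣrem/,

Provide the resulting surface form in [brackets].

/a/ before nasal /m/ → [ã]
/e/ before nasal /m/ → [ẽ]

[fãmoɣrẽm]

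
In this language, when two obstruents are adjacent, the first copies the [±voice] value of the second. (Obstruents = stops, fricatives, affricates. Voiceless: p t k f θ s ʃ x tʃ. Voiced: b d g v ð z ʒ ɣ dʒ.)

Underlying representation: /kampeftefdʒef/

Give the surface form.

[kampeftevdʒef]

/f/ before /dʒ/ (voiced) → [v]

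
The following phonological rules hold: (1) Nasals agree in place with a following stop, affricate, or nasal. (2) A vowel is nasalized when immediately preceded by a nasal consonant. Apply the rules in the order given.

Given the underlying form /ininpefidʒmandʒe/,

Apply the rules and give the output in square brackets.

[inĩmpefidʒmãɲdʒe]

Rule 1: /n/ before /p/ (labial) → [m]
Rule 1: /n/ before /dʒ/ (palatal) → [ɲ]
After rule 1: inimpefidʒmaɲdʒe
Rule 2: /i/ after nasal /n/ → [ĩ]
Rule 2: /a/ after nasal /m/ → [ã]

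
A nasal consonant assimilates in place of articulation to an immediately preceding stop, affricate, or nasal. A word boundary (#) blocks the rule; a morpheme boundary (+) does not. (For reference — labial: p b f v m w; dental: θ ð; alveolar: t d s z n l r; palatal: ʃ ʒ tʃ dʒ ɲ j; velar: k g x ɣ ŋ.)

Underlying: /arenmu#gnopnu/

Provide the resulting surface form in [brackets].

/m/ after /n/ (alveolar) → [n]
/n/ after /g/ (velar) → [ŋ]
/n/ after /p/ (labial) → [m]

[arennu#gŋopmu]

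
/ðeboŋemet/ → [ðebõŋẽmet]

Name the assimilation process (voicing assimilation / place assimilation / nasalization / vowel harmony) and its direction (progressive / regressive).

/o/→[õ] /e/→[ẽ].
Each target copies a feature from the following segment, so the direction is regressive.

nasalization, regressive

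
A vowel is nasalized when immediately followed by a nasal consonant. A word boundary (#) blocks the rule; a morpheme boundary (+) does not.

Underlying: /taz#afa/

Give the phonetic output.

no segment meets the rule's conditions; no change.

[taz#afa]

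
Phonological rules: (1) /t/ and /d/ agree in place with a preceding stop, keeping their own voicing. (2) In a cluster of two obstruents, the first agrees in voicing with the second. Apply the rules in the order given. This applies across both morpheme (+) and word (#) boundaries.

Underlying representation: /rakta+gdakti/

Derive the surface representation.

Rule 1: /t/ after /k/ (velar) → [k]
Rule 1: /d/ after /g/ (velar) → [g]
Rule 1: /t/ after /k/ (velar) → [k]
After rule 1: rakka+ggakki
Rule 2: no segment meets the rule's conditions; no change.

[rakka+ggakki]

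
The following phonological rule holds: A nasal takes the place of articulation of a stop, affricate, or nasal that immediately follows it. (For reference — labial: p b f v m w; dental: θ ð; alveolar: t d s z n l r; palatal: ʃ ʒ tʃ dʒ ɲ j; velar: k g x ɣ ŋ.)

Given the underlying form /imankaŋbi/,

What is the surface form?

/n/ before /k/ (velar) → [ŋ]
/ŋ/ before /b/ (labial) → [m]

[imaŋkambi]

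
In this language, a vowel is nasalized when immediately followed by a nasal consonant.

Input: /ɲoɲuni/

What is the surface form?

/o/ before nasal /ɲ/ → [õ]
/u/ before nasal /n/ → [ũ]

[ɲõɲũni]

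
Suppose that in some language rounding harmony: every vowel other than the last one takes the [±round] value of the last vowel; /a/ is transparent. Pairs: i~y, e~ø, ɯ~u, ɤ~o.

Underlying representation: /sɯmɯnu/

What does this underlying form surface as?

/ɯ/ harmonizes with /u/ ([+round]) → [u]
/ɯ/ harmonizes with /u/ ([+round]) → [u]

[sumunu]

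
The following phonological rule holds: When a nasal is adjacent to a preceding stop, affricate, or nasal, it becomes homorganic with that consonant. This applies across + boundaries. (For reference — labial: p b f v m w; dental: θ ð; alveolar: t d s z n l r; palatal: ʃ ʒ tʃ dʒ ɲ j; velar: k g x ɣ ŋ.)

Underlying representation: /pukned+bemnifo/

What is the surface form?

/n/ after /k/ (velar) → [ŋ]
/n/ after /m/ (labial) → [m]

[pukŋed+bemmifo]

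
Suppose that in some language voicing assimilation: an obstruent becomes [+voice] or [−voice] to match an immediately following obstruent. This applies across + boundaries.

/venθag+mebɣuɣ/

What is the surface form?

no segment meets the rule's conditions; no change.

[venθag+mebɣuɣ]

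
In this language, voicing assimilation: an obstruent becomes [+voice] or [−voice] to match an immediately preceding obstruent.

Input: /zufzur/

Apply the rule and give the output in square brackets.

[zufsur]

/z/ after /f/ (voiceless) → [s]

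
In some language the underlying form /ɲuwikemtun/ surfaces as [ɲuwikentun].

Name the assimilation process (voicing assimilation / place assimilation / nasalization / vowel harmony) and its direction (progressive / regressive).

place assimilation, regressive

/m/→[n].
Each target copies a feature from the following segment, so the direction is regressive.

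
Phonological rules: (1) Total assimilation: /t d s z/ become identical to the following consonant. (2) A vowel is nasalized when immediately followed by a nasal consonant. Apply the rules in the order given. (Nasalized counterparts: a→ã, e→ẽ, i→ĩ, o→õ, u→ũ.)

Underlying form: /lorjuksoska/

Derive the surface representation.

Rule 1: /s/ before /k/ → [k] (total assimilation)
After rule 1: lorjuksokka
Rule 2: no segment meets the rule's conditions; no change.

[lorjuksokka]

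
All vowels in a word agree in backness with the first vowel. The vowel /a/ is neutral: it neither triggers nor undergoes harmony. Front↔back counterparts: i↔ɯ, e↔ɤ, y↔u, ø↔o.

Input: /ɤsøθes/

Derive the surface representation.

[ɤsoθɤs]

/ø/ harmonizes with /ɤ/ ([+back]) → [o]
/e/ harmonizes with /ɤ/ ([+back]) → [ɤ]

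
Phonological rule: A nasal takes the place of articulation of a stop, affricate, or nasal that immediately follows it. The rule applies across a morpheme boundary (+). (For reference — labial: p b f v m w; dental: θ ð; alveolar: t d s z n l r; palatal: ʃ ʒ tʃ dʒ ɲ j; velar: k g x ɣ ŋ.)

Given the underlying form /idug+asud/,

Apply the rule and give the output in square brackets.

no segment meets the rule's conditions; no change.

[idug+asud]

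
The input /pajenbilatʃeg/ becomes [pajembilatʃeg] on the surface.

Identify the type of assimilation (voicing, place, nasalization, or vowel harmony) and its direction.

place assimilation, regressive

/n/→[m].
Each target copies a feature from the following segment, so the direction is regressive.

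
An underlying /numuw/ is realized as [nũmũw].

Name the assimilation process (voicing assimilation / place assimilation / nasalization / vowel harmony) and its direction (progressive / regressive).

nasalization, progressive

/u/→[ũ] /u/→[ũ].
Each target copies a feature from the preceding segment, so the direction is progressive.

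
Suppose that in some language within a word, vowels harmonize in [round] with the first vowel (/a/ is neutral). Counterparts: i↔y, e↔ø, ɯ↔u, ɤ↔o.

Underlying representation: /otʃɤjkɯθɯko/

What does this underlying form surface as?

/ɤ/ harmonizes with /o/ ([+round]) → [o]
/ɯ/ harmonizes with /o/ ([+round]) → [u]
/ɯ/ harmonizes with /o/ ([+round]) → [u]

[otʃojkuθuko]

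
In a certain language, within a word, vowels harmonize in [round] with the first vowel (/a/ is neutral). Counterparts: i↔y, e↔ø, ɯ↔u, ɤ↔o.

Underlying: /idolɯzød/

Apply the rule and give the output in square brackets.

/o/ harmonizes with /i/ ([-round]) → [ɤ]
/ø/ harmonizes with /i/ ([-round]) → [e]

[idɤlɯzed]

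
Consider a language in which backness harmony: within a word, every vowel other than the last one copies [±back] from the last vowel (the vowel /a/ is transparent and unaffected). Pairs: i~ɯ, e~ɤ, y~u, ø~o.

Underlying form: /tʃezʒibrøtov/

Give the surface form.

/e/ harmonizes with /o/ ([+back]) → [ɤ]
/i/ harmonizes with /o/ ([+back]) → [ɯ]
/ø/ harmonizes with /o/ ([+back]) → [o]

[tʃɤzʒɯbrotov]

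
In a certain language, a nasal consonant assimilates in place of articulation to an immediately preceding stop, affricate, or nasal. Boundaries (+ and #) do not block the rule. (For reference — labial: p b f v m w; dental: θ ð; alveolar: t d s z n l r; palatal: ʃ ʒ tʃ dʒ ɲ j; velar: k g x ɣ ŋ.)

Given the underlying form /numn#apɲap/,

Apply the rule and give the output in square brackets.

/n/ after /m/ (labial) → [m]
/ɲ/ after /p/ (labial) → [m]

[numm#apmap]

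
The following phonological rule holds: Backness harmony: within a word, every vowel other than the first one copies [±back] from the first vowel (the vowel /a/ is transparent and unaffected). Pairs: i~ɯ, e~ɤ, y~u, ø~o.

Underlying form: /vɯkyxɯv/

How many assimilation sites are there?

1

/y/ harmonizes with /ɯ/ ([+back]) → [u]
1 segment changes.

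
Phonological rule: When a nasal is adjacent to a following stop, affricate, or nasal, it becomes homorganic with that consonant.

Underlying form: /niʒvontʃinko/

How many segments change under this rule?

/n/ before /tʃ/ (palatal) → [ɲ]
/n/ before /k/ (velar) → [ŋ]
2 segments change.

2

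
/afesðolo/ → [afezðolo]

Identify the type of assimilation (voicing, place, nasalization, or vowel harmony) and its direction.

/s/→[z].
Each target copies a feature from the following segment, so the direction is regressive.

voicing assimilation, regressive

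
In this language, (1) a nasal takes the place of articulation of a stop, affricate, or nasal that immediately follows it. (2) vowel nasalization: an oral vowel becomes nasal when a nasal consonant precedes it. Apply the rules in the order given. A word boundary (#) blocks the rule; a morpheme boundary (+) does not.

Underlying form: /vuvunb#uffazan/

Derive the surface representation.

Rule 1: /n/ before /b/ (labial) → [m]
After rule 1: vuvumb#uffazan
Rule 2: no segment meets the rule's conditions; no change.

[vuvumb#uffazan]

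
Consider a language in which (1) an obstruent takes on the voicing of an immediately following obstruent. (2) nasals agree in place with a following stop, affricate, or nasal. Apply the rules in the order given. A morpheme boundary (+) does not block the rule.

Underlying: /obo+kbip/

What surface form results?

Rule 1: /k/ before /b/ (voiced) → [g]
After rule 1: obo+gbip
Rule 2: no segment meets the rule's conditions; no change.

[obo+gbip]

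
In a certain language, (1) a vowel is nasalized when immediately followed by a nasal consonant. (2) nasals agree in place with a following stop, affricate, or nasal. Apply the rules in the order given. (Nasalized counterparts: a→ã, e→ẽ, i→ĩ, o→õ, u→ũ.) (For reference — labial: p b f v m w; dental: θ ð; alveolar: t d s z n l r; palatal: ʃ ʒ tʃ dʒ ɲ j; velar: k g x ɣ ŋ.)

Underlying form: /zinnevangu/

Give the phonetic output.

Rule 1: /i/ before nasal /n/ → [ĩ]
Rule 1: /a/ before nasal /n/ → [ã]
After rule 1: zĩnnevãngu
Rule 2: /n/ before /g/ (velar) → [ŋ]

[zĩnnevãŋgu]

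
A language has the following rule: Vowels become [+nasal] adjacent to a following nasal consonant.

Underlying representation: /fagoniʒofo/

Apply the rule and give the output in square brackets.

[fagõniʒofo]

/o/ before nasal /n/ → [õ]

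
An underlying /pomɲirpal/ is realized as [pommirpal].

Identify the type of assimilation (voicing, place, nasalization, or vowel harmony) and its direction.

place assimilation, progressive

/ɲ/→[m].
Each target copies a feature from the preceding segment, so the direction is progressive.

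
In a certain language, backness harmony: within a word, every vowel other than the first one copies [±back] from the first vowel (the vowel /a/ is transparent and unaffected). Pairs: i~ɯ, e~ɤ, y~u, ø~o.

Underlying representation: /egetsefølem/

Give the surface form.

no segment meets the rule's conditions; no change.

[egetsefølem]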